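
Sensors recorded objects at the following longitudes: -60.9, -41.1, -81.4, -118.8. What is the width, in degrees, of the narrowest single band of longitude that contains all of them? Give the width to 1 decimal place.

Sort the longitudes: -118.8°, -81.4°, -60.9°, -41.1°.
Eastward gaps between consecutive values (wrapping around): 37.4°, 20.5°, 19.8°, 282.3°.
Largest gap = 282.3° ⇒ minimal covering band is its complement: 360° − 282.3° = 77.7°.
Band runs from -118.8° eastward to -41.1°.

77.7°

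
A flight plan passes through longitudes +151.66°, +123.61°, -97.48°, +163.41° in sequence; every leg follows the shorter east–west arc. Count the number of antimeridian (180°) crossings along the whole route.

2

Leg 1: +151.66° → +123.61°, shortest Δλ = -28.05° (west) — does not cross 180°.
Leg 2: +123.61° → -97.48°, shortest Δλ = 138.91° (east) — crosses 180°.
Leg 3: -97.48° → +163.41°, shortest Δλ = -99.11° (west) — crosses 180°.
Total crossings: 2.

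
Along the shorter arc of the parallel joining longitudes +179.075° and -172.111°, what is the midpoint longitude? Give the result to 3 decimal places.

Signed shortest Δλ from +179.075° to -172.111° is +8.814°.
Midpoint longitude = +179.075° + (+8.814°)/2 = +179.075° + 4.407° = +183.482°.
Normalise into (−180°, 180°]: -176.518°.
(The naïve average (+179.075 + -172.111)/2 = 3.482° is on the wrong side of the globe.)

-176.518°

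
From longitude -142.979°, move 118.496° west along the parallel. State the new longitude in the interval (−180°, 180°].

Start at -142.979°; shift −118.496° → -261.475°.
-261.475° lies outside (−180°, 180°]; add 360° → +98.525°.

+98.525°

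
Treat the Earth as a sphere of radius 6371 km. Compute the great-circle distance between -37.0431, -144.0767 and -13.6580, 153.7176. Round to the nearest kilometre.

Δλ = 153.7176 − -144.0767 = 297.7943°; wrapped into (−180°, 180°]: -62.2057°.
Δφ = -13.6580 − -37.0431 = 23.3851°.
a = sin²(Δφ/2) + cos φ₁ · cos φ₂ · sin²(Δλ/2) = 0.248044.
c = 2·atan2(√a, √(1−a)) = 1.04267 rad → d = 6371·c ≈ 6642.87 km.

6643 km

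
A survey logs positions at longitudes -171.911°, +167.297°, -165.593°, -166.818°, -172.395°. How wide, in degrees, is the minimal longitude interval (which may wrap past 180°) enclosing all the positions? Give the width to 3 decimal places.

27.110°

Sort the longitudes: -172.395°, -171.911°, -166.818°, -165.593°, +167.297°.
Eastward gaps between consecutive values (wrapping around): 0.484°, 5.093°, 1.225°, 332.890°, 20.308°.
Largest gap = 332.890° ⇒ minimal covering band is its complement: 360° − 332.890° = 27.110°.
Band runs from +167.297° eastward to -165.593°, crossing the antimeridian.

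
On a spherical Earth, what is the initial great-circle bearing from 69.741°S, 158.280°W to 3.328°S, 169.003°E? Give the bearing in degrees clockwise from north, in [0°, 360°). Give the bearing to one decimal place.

324.9°

Δλ = 169.003 − -158.280 = 327.283°; wrapped into (−180°, 180°]: -32.717°.
θ = atan2( sin Δλ · cos φ₂ , cos φ₁ · sin φ₂ − sin φ₁ · cos φ₂ · cos Δλ )
  = atan2(-0.53958, 0.76787) = -35.096° → normalised to [0°, 360°): 324.904°.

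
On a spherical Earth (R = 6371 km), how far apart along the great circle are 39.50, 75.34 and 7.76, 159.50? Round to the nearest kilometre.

8960 km

Δλ = 159.50 − 75.34 = 84.16°.
Δφ = 7.76 − 39.50 = -31.74°.
a = sin²(Δφ/2) + cos φ₁ · cos φ₂ · sin²(Δλ/2) = 0.418160.
c = 2·atan2(√a, √(1−a)) = 1.40638 rad → d = 6371·c ≈ 8960.02 km.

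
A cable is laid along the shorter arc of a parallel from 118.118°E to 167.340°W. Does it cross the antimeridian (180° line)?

Naïve |-167.340 − 118.118| = 285.458° > 180°, so the shorter arc goes the other way round — across 180°.
Signed shortest Δλ = ((-167.340 − 118.118 + 180) mod 360) − 180 = 74.542°.
Going east by 74.542° from +118.118° passes through 180° before reaching -167.340°.

Yes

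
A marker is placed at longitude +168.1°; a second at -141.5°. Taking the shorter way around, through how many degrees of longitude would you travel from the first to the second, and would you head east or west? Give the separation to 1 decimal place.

50.4° east

Raw difference: -141.5 − 168.1 = -309.6°.
Normalise into (−180°, 180°]: -309.6° + 360° = 50.4°.
Positive ⇒ the second point lies to the east; separation 50.4°.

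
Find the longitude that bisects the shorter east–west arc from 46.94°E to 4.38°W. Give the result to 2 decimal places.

21.28°E

Signed shortest Δλ from +46.94° to -4.38° is -51.32°.
Midpoint longitude = +46.94° + (-51.32°)/2 = +46.94° − 25.66° = +21.28°.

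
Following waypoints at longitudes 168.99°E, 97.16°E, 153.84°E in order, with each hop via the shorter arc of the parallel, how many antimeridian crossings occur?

Leg 1: +168.99° → +97.16°, shortest Δλ = -71.83° (west) — does not cross 180°.
Leg 2: +97.16° → +153.84°, shortest Δλ = 56.68° (east) — does not cross 180°.
Total crossings: 0.

0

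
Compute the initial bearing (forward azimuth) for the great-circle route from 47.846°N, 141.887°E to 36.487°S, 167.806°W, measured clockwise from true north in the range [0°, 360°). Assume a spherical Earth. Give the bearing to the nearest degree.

Δλ = -167.806 − 141.887 = -309.693°; wrapped into (−180°, 180°]: 50.307°.
θ = atan2( sin Δλ · cos φ₂ , cos φ₁ · sin φ₂ − sin φ₁ · cos φ₂ · cos Δλ )
  = atan2(0.61865, -0.77975) = 141.572° → normalised to [0°, 360°): 141.572°.

142°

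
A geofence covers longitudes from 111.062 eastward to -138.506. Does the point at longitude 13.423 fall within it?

No

Band width going east from +111.062° to -138.506°: ((-138.506 − 111.062) mod 360) = 110.432°.
Offset of +13.423° east of the west edge: ((13.423 − 111.062) mod 360) = 262.361°.
262.361° > 110.432° ⇒ outside.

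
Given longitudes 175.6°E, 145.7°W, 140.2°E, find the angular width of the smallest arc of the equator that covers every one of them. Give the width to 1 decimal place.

74.1°

Sort the longitudes: -145.7°, +140.2°, +175.6°.
Eastward gaps between consecutive values (wrapping around): 285.9°, 35.4°, 38.7°.
Largest gap = 285.9° ⇒ minimal covering band is its complement: 360° − 285.9° = 74.1°.
Band runs from +140.2° eastward to -145.7°, crossing the antimeridian.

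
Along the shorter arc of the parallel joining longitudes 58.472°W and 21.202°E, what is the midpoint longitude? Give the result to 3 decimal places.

18.635°W

Signed shortest Δλ from -58.472° to +21.202° is +79.674°.
Midpoint longitude = -58.472° + (+79.674°)/2 = -58.472° + 39.837° = -18.635°.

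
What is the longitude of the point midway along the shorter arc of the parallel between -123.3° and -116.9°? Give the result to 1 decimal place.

Signed shortest Δλ from -123.3° to -116.9° is +6.4°.
Midpoint longitude = -123.3° + (+6.4°)/2 = -123.3° + 3.2° = -120.1°.

-120.1°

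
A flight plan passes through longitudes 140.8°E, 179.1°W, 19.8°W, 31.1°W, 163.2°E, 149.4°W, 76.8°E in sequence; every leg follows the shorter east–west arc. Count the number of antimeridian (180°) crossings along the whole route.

Leg 1: +140.8° → -179.1°, shortest Δλ = 40.1° (east) — crosses 180°.
Leg 2: -179.1° → -19.8°, shortest Δλ = 159.3° (east) — does not cross 180°.
Leg 3: -19.8° → -31.1°, shortest Δλ = -11.3° (west) — does not cross 180°.
Leg 4: -31.1° → +163.2°, shortest Δλ = -165.7° (west) — crosses 180°.
Leg 5: +163.2° → -149.4°, shortest Δλ = 47.4° (east) — crosses 180°.
Leg 6: -149.4° → +76.8°, shortest Δλ = -133.8° (west) — crosses 180°.
Total crossings: 4.

4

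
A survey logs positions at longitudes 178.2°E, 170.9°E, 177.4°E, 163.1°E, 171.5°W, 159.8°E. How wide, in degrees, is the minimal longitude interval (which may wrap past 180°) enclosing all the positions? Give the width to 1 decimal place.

Sort the longitudes: -171.5°, +159.8°, +163.1°, +170.9°, +177.4°, +178.2°.
Eastward gaps between consecutive values (wrapping around): 331.3°, 3.3°, 7.8°, 6.5°, 0.8°, 10.3°.
Largest gap = 331.3° ⇒ minimal covering band is its complement: 360° − 331.3° = 28.7°.
Band runs from +159.8° eastward to -171.5°, crossing the antimeridian.

28.7°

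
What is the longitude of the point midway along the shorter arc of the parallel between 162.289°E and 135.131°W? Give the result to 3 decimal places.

166.421°W

Signed shortest Δλ from +162.289° to -135.131° is +62.580°.
Midpoint longitude = +162.289° + (+62.580°)/2 = +162.289° + 31.290° = +193.579°.
Normalise into (−180°, 180°]: -166.421°.
(The naïve average (+162.289 + -135.131)/2 = 13.579° is on the wrong side of the globe.)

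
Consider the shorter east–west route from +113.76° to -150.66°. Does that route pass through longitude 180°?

Yes

Naïve |-150.66 − 113.76| = 264.42° > 180°, so the shorter arc goes the other way round — across 180°.
Signed shortest Δλ = ((-150.66 − 113.76 + 180) mod 360) − 180 = 95.58°.
Going east by 95.58° from +113.76° passes through 180° before reaching -150.66°.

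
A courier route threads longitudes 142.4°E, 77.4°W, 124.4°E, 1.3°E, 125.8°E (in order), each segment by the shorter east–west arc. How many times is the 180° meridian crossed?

2

Leg 1: +142.4° → -77.4°, shortest Δλ = 140.2° (east) — crosses 180°.
Leg 2: -77.4° → +124.4°, shortest Δλ = -158.2° (west) — crosses 180°.
Leg 3: +124.4° → +1.3°, shortest Δλ = -123.1° (west) — does not cross 180°.
Leg 4: +1.3° → +125.8°, shortest Δλ = 124.5° (east) — does not cross 180°.
Total crossings: 2.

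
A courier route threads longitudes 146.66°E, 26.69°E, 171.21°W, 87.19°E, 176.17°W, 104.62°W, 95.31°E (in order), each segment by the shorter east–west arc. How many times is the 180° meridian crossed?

4

Leg 1: +146.66° → +26.69°, shortest Δλ = -119.97° (west) — does not cross 180°.
Leg 2: +26.69° → -171.21°, shortest Δλ = 162.1° (east) — crosses 180°.
Leg 3: -171.21° → +87.19°, shortest Δλ = -101.6° (west) — crosses 180°.
Leg 4: +87.19° → -176.17°, shortest Δλ = 96.64° (east) — crosses 180°.
Leg 5: -176.17° → -104.62°, shortest Δλ = 71.55° (east) — does not cross 180°.
Leg 6: -104.62° → +95.31°, shortest Δλ = -160.07° (west) — crosses 180°.
Total crossings: 4.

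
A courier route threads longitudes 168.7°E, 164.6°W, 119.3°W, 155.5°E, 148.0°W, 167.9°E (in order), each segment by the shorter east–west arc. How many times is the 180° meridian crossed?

Leg 1: +168.7° → -164.6°, shortest Δλ = 26.7° (east) — crosses 180°.
Leg 2: -164.6° → -119.3°, shortest Δλ = 45.3° (east) — does not cross 180°.
Leg 3: -119.3° → +155.5°, shortest Δλ = -85.2° (west) — crosses 180°.
Leg 4: +155.5° → -148.0°, shortest Δλ = 56.5° (east) — crosses 180°.
Leg 5: -148.0° → +167.9°, shortest Δλ = -44.1° (west) — crosses 180°.
Total crossings: 4.

4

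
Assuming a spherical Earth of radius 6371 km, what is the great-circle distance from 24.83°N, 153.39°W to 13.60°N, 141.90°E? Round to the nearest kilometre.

Δλ = 141.90 − -153.39 = 295.29°; wrapped into (−180°, 180°]: -64.71°.
Δφ = 13.60 − 24.83 = -11.23°.
a = sin²(Δφ/2) + cos φ₁ · cos φ₂ · sin²(Δλ/2) = 0.262210.
c = 2·atan2(√a, √(1−a)) = 1.07517 rad → d = 6371·c ≈ 6849.93 km.

6850 km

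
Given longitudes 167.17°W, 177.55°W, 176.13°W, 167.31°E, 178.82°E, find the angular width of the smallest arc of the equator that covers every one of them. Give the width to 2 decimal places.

Sort the longitudes: -177.55°, -176.13°, -167.17°, +167.31°, +178.82°.
Eastward gaps between consecutive values (wrapping around): 1.42°, 8.96°, 334.48°, 11.51°, 3.63°.
Largest gap = 334.48° ⇒ minimal covering band is its complement: 360° − 334.48° = 25.52°.
Band runs from +167.31° eastward to -167.17°, crossing the antimeridian.

25.52°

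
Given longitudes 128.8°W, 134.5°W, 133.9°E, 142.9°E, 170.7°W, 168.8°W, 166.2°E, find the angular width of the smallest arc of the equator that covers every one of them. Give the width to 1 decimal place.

Sort the longitudes: -170.7°, -168.8°, -134.5°, -128.8°, +133.9°, +142.9°, +166.2°.
Eastward gaps between consecutive values (wrapping around): 1.9°, 34.3°, 5.7°, 262.7°, 9.0°, 23.3°, 23.1°.
Largest gap = 262.7° ⇒ minimal covering band is its complement: 360° − 262.7° = 97.3°.
Band runs from +133.9° eastward to -128.8°, crossing the antimeridian.

97.3°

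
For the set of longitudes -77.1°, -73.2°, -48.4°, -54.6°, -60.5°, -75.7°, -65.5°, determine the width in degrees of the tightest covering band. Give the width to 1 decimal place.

28.7°

Sort the longitudes: -77.1°, -75.7°, -73.2°, -65.5°, -60.5°, -54.6°, -48.4°.
Eastward gaps between consecutive values (wrapping around): 1.4°, 2.5°, 7.7°, 5.0°, 5.9°, 6.2°, 331.3°.
Largest gap = 331.3° ⇒ minimal covering band is its complement: 360° − 331.3° = 28.7°.
Band runs from -77.1° eastward to -48.4°.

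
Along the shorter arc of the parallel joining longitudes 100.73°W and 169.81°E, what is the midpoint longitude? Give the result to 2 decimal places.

Signed shortest Δλ from -100.73° to +169.81° is -89.46°.
Midpoint longitude = -100.73° + (-89.46°)/2 = -100.73° − 44.73° = -145.46°.
(The naïve average (-100.73 + +169.81)/2 = 34.54° is on the wrong side of the globe.)

145.46°W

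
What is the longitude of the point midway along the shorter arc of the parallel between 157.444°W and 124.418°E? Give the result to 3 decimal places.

163.487°E

Signed shortest Δλ from -157.444° to +124.418° is -78.138°.
Midpoint longitude = -157.444° + (-78.138°)/2 = -157.444° − 39.069° = -196.513°.
Normalise into (−180°, 180°]: +163.487°.
(The naïve average (-157.444 + +124.418)/2 = -16.513° is on the wrong side of the globe.)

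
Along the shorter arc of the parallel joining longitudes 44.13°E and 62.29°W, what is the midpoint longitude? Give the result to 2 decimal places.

Signed shortest Δλ from +44.13° to -62.29° is -106.42°.
Midpoint longitude = +44.13° + (-106.42°)/2 = +44.13° − 53.21° = -9.08°.

9.08°W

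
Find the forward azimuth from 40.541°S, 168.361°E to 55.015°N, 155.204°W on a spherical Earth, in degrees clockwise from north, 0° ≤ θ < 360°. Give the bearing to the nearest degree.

Δλ = -155.204 − 168.361 = -323.565°; wrapped into (−180°, 180°]: 36.435°.
θ = atan2( sin Δλ · cos φ₂ , cos φ₁ · sin φ₂ − sin φ₁ · cos φ₂ · cos Δλ )
  = atan2(0.34053, 0.92245) = 20.262° → normalised to [0°, 360°): 20.262°.

20°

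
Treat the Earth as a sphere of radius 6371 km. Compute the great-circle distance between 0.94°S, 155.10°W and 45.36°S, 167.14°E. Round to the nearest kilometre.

Δλ = 167.14 − -155.10 = 322.24°; wrapped into (−180°, 180°]: -37.76°.
Δφ = -45.36 − -0.94 = -44.42°.
a = sin²(Δφ/2) + cos φ₁ · cos φ₂ · sin²(Δλ/2) = 0.216449.
c = 2·atan2(√a, √(1−a)) = 0.96781 rad → d = 6371·c ≈ 6165.94 km.

6166 km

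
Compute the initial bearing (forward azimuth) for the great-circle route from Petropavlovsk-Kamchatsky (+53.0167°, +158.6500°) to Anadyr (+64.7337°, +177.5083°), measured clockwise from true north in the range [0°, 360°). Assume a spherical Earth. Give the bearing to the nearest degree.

Δλ = 177.5083 − 158.6500 = 18.8583°.
θ = atan2( sin Δλ · cos φ₂ , cos φ₁ · sin φ₂ − sin φ₁ · cos φ₂ · cos Δλ )
  = atan2(0.13796, 0.22138) = 31.931° → normalised to [0°, 360°): 31.931°.

32°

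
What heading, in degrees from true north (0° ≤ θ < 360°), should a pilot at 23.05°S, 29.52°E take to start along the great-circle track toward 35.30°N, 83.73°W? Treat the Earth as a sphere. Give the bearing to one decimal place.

298.4°

Δλ = -83.73 − 29.52 = -113.25°.
θ = atan2( sin Δλ · cos φ₂ , cos φ₁ · sin φ₂ − sin φ₁ · cos φ₂ · cos Δλ )
  = atan2(-0.74986, 0.40558) = -61.592° → normalised to [0°, 360°): 298.408°.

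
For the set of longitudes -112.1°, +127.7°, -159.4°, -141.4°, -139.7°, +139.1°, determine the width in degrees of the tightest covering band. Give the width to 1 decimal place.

120.2°

Sort the longitudes: -159.4°, -141.4°, -139.7°, -112.1°, +127.7°, +139.1°.
Eastward gaps between consecutive values (wrapping around): 18.0°, 1.7°, 27.6°, 239.8°, 11.4°, 61.5°.
Largest gap = 239.8° ⇒ minimal covering band is its complement: 360° − 239.8° = 120.2°.
Band runs from +127.7° eastward to -112.1°, crossing the antimeridian.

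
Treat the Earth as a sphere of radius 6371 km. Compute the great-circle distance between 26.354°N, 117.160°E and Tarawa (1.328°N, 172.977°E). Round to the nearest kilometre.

Δλ = 172.977 − 117.160 = 55.817°.
Δφ = 1.328 − 26.354 = -25.026°.
a = sin²(Δφ/2) + cos φ₁ · cos φ₂ · sin²(Δλ/2) = 0.243201.
c = 2·atan2(√a, √(1−a)) = 1.03142 rad → d = 6371·c ≈ 6571.20 km.

6571 km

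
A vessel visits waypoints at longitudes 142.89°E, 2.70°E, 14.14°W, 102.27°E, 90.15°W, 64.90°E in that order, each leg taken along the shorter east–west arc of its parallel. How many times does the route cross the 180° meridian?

1

Leg 1: +142.89° → +2.70°, shortest Δλ = -140.19° (west) — does not cross 180°.
Leg 2: +2.70° → -14.14°, shortest Δλ = -16.84° (west) — does not cross 180°.
Leg 3: -14.14° → +102.27°, shortest Δλ = 116.41° (east) — does not cross 180°.
Leg 4: +102.27° → -90.15°, shortest Δλ = 167.58° (east) — crosses 180°.
Leg 5: -90.15° → +64.90°, shortest Δλ = 155.05° (east) — does not cross 180°.
Total crossings: 1.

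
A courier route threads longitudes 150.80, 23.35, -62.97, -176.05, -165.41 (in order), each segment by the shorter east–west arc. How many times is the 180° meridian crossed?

Leg 1: +150.80° → +23.35°, shortest Δλ = -127.45° (west) — does not cross 180°.
Leg 2: +23.35° → -62.97°, shortest Δλ = -86.32° (west) — does not cross 180°.
Leg 3: -62.97° → -176.05°, shortest Δλ = -113.08° (west) — does not cross 180°.
Leg 4: -176.05° → -165.41°, shortest Δλ = 10.64° (east) — does not cross 180°.
Total crossings: 0.

0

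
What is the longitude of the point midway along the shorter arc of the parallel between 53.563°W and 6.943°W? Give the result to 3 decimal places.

Signed shortest Δλ from -53.563° to -6.943° is +46.620°.
Midpoint longitude = -53.563° + (+46.620°)/2 = -53.563° + 23.310° = -30.253°.

30.253°W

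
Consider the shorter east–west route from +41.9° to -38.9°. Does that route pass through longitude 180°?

Signed shortest Δλ = ((-38.9 − 41.9 + 180) mod 360) − 180 = -80.8°.
Going west by 80.8° from +41.9° reaches -38.9° without touching 180°.

No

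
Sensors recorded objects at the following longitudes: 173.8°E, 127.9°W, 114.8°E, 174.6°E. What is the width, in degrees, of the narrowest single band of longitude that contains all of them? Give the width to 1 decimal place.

117.3°

Sort the longitudes: -127.9°, +114.8°, +173.8°, +174.6°.
Eastward gaps between consecutive values (wrapping around): 242.7°, 59.0°, 0.8°, 57.5°.
Largest gap = 242.7° ⇒ minimal covering band is its complement: 360° − 242.7° = 117.3°.
Band runs from +114.8° eastward to -127.9°, crossing the antimeridian.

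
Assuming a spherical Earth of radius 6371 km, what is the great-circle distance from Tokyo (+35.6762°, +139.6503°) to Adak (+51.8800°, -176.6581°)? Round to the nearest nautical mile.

Δλ = -176.6581 − 139.6503 = -316.3084°; wrapped into (−180°, 180°]: 43.6916°.
Δφ = 51.8800 − 35.6762 = 16.2038°.
a = sin²(Δφ/2) + cos φ₁ · cos φ₂ · sin²(Δλ/2) = 0.089297.
c = 2·atan2(√a, √(1−a)) = 0.60692 rad → d = 6371·c ≈ 3866.72 km ≈ 2087.86 nmi.

2088 nmi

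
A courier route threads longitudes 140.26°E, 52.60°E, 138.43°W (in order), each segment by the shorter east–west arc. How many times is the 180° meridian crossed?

Leg 1: +140.26° → +52.60°, shortest Δλ = -87.66° (west) — does not cross 180°.
Leg 2: +52.60° → -138.43°, shortest Δλ = 168.97° (east) — crosses 180°.
Total crossings: 1.

1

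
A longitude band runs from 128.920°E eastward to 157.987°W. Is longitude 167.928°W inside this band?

Yes

Band width going east from +128.920° to -157.987°: ((-157.987 − 128.920) mod 360) = 73.093°.
Offset of -167.928° east of the west edge: ((-167.928 − 128.920) mod 360) = 63.152°.
63.152° ≤ 73.093° ⇒ inside.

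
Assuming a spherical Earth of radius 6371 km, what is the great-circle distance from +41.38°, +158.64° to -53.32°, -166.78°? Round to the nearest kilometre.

Δλ = -166.78 − 158.64 = -325.42°; wrapped into (−180°, 180°]: 34.58°.
Δφ = -53.32 − 41.38 = -94.70°.
a = sin²(Δφ/2) + cos φ₁ · cos φ₂ · sin²(Δλ/2) = 0.580561.
c = 2·atan2(√a, √(1−a)) = 1.73262 rad → d = 6371·c ≈ 11038.55 km.

11039 km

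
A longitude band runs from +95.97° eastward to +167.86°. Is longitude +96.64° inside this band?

Yes

Band width going east from +95.97° to +167.86°: ((167.86 − 95.97) mod 360) = 71.89°.
Offset of +96.64° east of the west edge: ((96.64 − 95.97) mod 360) = 0.67°.
0.67° ≤ 71.89° ⇒ inside.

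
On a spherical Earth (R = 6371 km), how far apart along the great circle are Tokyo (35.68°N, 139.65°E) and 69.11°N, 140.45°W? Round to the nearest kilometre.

Δλ = -140.45 − 139.65 = -280.10°; wrapped into (−180°, 180°]: 79.90°.
Δφ = 69.11 − 35.68 = 33.43°.
a = sin²(Δφ/2) + cos φ₁ · cos φ₂ · sin²(Δλ/2) = 0.202144.
c = 2·atan2(√a, √(1−a)) = 0.93264 rad → d = 6371·c ≈ 5941.88 km.

5942 km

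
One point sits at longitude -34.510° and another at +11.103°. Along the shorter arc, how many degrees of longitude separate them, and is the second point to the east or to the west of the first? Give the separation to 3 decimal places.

45.613° east

Raw difference: 11.103 − -34.510 = 45.613°.
Normalise into (−180°, 180°]: 45.613° stays 45.613°.
Positive ⇒ the second point lies to the east; separation 45.613°.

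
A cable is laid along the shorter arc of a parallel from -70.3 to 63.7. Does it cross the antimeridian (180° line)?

No

Signed shortest Δλ = ((63.7 − -70.3 + 180) mod 360) − 180 = 134.0°.
Going east by 134.0° from -70.3° reaches +63.7° without touching 180°.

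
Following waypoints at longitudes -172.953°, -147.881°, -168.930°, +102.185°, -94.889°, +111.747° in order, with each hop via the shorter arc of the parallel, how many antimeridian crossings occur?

3

Leg 1: -172.953° → -147.881°, shortest Δλ = 25.072° (east) — does not cross 180°.
Leg 2: -147.881° → -168.930°, shortest Δλ = -21.049° (west) — does not cross 180°.
Leg 3: -168.930° → +102.185°, shortest Δλ = -88.885° (west) — crosses 180°.
Leg 4: +102.185° → -94.889°, shortest Δλ = 162.926° (east) — crosses 180°.
Leg 5: -94.889° → +111.747°, shortest Δλ = -153.364° (west) — crosses 180°.
Total crossings: 3.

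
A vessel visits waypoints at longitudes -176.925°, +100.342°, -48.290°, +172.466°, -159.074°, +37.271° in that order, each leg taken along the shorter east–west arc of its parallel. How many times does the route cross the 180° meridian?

4

Leg 1: -176.925° → +100.342°, shortest Δλ = -82.733° (west) — crosses 180°.
Leg 2: +100.342° → -48.290°, shortest Δλ = -148.632° (west) — does not cross 180°.
Leg 3: -48.290° → +172.466°, shortest Δλ = -139.244° (west) — crosses 180°.
Leg 4: +172.466° → -159.074°, shortest Δλ = 28.46° (east) — crosses 180°.
Leg 5: -159.074° → +37.271°, shortest Δλ = -163.655° (west) — crosses 180°.
Total crossings: 4.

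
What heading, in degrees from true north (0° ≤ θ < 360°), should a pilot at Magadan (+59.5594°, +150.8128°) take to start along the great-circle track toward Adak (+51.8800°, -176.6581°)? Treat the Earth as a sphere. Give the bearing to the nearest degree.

Δλ = -176.6581 − 150.8128 = -327.4709°; wrapped into (−180°, 180°]: 32.5291°.
θ = atan2( sin Δλ · cos φ₂ , cos φ₁ · sin φ₂ − sin φ₁ · cos φ₂ · cos Δλ )
  = atan2(0.33195, -0.05013) = 98.589° → normalised to [0°, 360°): 98.589°.

99°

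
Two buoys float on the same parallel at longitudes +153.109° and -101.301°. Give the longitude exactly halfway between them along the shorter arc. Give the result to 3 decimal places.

Signed shortest Δλ from +153.109° to -101.301° is +105.590°.
Midpoint longitude = +153.109° + (+105.590°)/2 = +153.109° + 52.795° = +205.904°.
Normalise into (−180°, 180°]: -154.096°.
(The naïve average (+153.109 + -101.301)/2 = 25.904° is on the wrong side of the globe.)

-154.096°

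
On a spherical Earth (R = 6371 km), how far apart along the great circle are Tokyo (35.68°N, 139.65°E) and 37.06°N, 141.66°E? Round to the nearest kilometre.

Δλ = 141.66 − 139.65 = 2.01°.
Δφ = 37.06 − 35.68 = 1.38°.
a = sin²(Δφ/2) + cos φ₁ · cos φ₂ · sin²(Δλ/2) = 0.000344.
c = 2·atan2(√a, √(1−a)) = 0.03712 rad → d = 6371·c ≈ 236.49 km.

236 km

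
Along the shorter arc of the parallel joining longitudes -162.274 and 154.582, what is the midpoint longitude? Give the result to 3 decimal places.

+176.154°

Signed shortest Δλ from -162.274° to +154.582° is -43.144°.
Midpoint longitude = -162.274° + (-43.144°)/2 = -162.274° − 21.572° = -183.846°.
Normalise into (−180°, 180°]: +176.154°.
(The naïve average (-162.274 + +154.582)/2 = -3.846° is on the wrong side of the globe.)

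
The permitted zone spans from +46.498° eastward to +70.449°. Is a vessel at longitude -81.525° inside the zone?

Band width going east from +46.498° to +70.449°: ((70.449 − 46.498) mod 360) = 23.951°.
Offset of -81.525° east of the west edge: ((-81.525 − 46.498) mod 360) = 231.977°.
231.977° > 23.951° ⇒ outside.

No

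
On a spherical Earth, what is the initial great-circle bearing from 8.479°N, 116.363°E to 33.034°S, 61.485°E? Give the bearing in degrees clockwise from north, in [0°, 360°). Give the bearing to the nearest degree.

Δλ = 61.485 − 116.363 = -54.878°.
θ = atan2( sin Δλ · cos φ₂ , cos φ₁ · sin φ₂ − sin φ₁ · cos φ₂ · cos Δλ )
  = atan2(-0.68571, -0.61029) = -131.670° → normalised to [0°, 360°): 228.330°.

228°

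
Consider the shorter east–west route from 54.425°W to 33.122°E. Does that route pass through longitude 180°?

No

Signed shortest Δλ = ((33.122 − -54.425 + 180) mod 360) − 180 = 87.547°.
Going east by 87.547° from -54.425° reaches +33.122° without touching 180°.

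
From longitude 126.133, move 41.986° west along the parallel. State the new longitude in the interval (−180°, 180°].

Start at +126.133°; shift −41.986° → +84.147°.
+84.147° already lies in (−180°, 180°].

+84.147°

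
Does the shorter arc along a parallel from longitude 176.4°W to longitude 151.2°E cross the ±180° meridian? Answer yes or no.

Naïve |151.2 − -176.4| = 327.6° > 180°, so the shorter arc goes the other way round — across 180°.
Signed shortest Δλ = ((151.2 − -176.4 + 180) mod 360) − 180 = -32.4°.
Going west by 32.4° from -176.4° passes through 180° before reaching +151.2°.

Yes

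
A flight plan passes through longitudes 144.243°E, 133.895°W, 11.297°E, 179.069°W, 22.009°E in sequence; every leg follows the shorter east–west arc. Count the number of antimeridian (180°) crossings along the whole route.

3

Leg 1: +144.243° → -133.895°, shortest Δλ = 81.862° (east) — crosses 180°.
Leg 2: -133.895° → +11.297°, shortest Δλ = 145.192° (east) — does not cross 180°.
Leg 3: +11.297° → -179.069°, shortest Δλ = 169.634° (east) — crosses 180°.
Leg 4: -179.069° → +22.009°, shortest Δλ = -158.922° (west) — crosses 180°.
Total crossings: 3.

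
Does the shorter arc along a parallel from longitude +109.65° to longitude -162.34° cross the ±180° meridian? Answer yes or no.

Naïve |-162.34 − 109.65| = 271.99° > 180°, so the shorter arc goes the other way round — across 180°.
Signed shortest Δλ = ((-162.34 − 109.65 + 180) mod 360) − 180 = 88.01°.
Going east by 88.01° from +109.65° passes through 180° before reaching -162.34°.

Yes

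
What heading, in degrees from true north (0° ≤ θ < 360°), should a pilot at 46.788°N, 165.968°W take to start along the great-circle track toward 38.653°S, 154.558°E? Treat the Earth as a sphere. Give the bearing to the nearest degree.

Δλ = 154.558 − -165.968 = 320.526°; wrapped into (−180°, 180°]: -39.474°.
θ = atan2( sin Δλ · cos φ₂ , cos φ₁ · sin φ₂ − sin φ₁ · cos φ₂ · cos Δλ )
  = atan2(-0.49647, -0.86702) = -150.204° → normalised to [0°, 360°): 209.796°.

210°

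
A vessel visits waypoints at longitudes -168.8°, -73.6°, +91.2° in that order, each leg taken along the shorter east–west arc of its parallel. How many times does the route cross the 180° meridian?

0

Leg 1: -168.8° → -73.6°, shortest Δλ = 95.2° (east) — does not cross 180°.
Leg 2: -73.6° → +91.2°, shortest Δλ = 164.8° (east) — does not cross 180°.
Total crossings: 0.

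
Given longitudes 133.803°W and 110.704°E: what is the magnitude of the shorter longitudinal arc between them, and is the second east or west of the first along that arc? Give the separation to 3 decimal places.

115.493° west

Raw difference: 110.704 − -133.803 = 244.507°.
Normalise into (−180°, 180°]: 244.507° − 360° = -115.493°.
Negative ⇒ the second point lies to the west; separation 115.493°.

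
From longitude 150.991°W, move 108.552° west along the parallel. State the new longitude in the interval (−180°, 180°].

100.457°E

Start at -150.991°; shift −108.552° → -259.543°.
-259.543° lies outside (−180°, 180°]; add 360° → +100.457°.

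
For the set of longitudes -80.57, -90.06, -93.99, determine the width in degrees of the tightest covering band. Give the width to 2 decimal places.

Sort the longitudes: -93.99°, -90.06°, -80.57°.
Eastward gaps between consecutive values (wrapping around): 3.93°, 9.49°, 346.58°.
Largest gap = 346.58° ⇒ minimal covering band is its complement: 360° − 346.58° = 13.42°.
Band runs from -93.99° eastward to -80.57°.

13.42°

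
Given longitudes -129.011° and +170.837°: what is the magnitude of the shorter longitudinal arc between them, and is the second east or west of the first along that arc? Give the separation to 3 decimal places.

Raw difference: 170.837 − -129.011 = 299.848°.
Normalise into (−180°, 180°]: 299.848° − 360° = -60.152°.
Negative ⇒ the second point lies to the west; separation 60.152°.

60.152° west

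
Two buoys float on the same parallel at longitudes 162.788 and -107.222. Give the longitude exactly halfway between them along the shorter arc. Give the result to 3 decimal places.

-152.217°

Signed shortest Δλ from +162.788° to -107.222° is +89.990°.
Midpoint longitude = +162.788° + (+89.990°)/2 = +162.788° + 44.995° = +207.783°.
Normalise into (−180°, 180°]: -152.217°.
(The naïve average (+162.788 + -107.222)/2 = 27.783° is on the wrong side of the globe.)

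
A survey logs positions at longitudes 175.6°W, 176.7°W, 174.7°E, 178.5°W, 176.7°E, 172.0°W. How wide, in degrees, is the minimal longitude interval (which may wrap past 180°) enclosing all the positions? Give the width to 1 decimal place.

13.3°

Sort the longitudes: -178.5°, -176.7°, -175.6°, -172.0°, +174.7°, +176.7°.
Eastward gaps between consecutive values (wrapping around): 1.8°, 1.1°, 3.6°, 346.7°, 2.0°, 4.8°.
Largest gap = 346.7° ⇒ minimal covering band is its complement: 360° − 346.7° = 13.3°.
Band runs from +174.7° eastward to -172.0°, crossing the antimeridian.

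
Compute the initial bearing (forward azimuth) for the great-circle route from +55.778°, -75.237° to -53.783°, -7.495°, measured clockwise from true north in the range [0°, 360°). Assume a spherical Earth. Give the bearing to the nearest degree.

Δλ = -7.495 − -75.237 = 67.742°.
θ = atan2( sin Δλ · cos φ₂ , cos φ₁ · sin φ₂ − sin φ₁ · cos φ₂ · cos Δλ )
  = atan2(0.54682, -0.63879) = 139.436° → normalised to [0°, 360°): 139.436°.

139°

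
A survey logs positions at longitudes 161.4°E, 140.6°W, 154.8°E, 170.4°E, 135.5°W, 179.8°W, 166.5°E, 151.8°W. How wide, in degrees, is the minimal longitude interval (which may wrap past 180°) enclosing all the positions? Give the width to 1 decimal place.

Sort the longitudes: -179.8°, -151.8°, -140.6°, -135.5°, +154.8°, +161.4°, +166.5°, +170.4°.
Eastward gaps between consecutive values (wrapping around): 28.0°, 11.2°, 5.1°, 290.3°, 6.6°, 5.1°, 3.9°, 9.8°.
Largest gap = 290.3° ⇒ minimal covering band is its complement: 360° − 290.3° = 69.7°.
Band runs from +154.8° eastward to -135.5°, crossing the antimeridian.

69.7°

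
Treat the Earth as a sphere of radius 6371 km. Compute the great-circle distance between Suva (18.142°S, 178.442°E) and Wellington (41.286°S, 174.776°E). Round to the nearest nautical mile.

Δλ = 174.776 − 178.442 = -3.666°.
Δφ = -41.286 − -18.142 = -23.144°.
a = sin²(Δφ/2) + cos φ₁ · cos φ₂ · sin²(Δλ/2) = 0.040971.
c = 2·atan2(√a, √(1−a)) = 0.40764 rad → d = 6371·c ≈ 2597.08 km ≈ 1402.31 nmi.

1402 nmi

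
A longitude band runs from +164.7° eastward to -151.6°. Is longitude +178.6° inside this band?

Yes

Band width going east from +164.7° to -151.6°: ((-151.6 − 164.7) mod 360) = 43.7°.
Offset of +178.6° east of the west edge: ((178.6 − 164.7) mod 360) = 13.9°.
13.9° ≤ 43.7° ⇒ inside.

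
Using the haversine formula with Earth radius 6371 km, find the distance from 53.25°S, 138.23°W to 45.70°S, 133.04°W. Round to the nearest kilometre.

Δλ = -133.04 − -138.23 = 5.19°.
Δφ = -45.70 − -53.25 = 7.55°.
a = sin²(Δφ/2) + cos φ₁ · cos φ₂ · sin²(Δλ/2) = 0.005191.
c = 2·atan2(√a, √(1−a)) = 0.14423 rad → d = 6371·c ≈ 918.87 km.

919 km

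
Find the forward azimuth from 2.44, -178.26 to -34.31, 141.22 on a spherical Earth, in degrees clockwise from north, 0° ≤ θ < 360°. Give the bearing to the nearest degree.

222°

Δλ = 141.22 − -178.26 = 319.48°; wrapped into (−180°, 180°]: -40.52°.
θ = atan2( sin Δλ · cos φ₂ , cos φ₁ · sin φ₂ − sin φ₁ · cos φ₂ · cos Δλ )
  = atan2(-0.53666, -0.58989) = -137.705° → normalised to [0°, 360°): 222.295°.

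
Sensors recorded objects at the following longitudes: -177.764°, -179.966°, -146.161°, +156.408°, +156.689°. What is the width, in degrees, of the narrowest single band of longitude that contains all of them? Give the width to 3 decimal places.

Sort the longitudes: -179.966°, -177.764°, -146.161°, +156.408°, +156.689°.
Eastward gaps between consecutive values (wrapping around): 2.202°, 31.603°, 302.569°, 0.281°, 23.345°.
Largest gap = 302.569° ⇒ minimal covering band is its complement: 360° − 302.569° = 57.431°.
Band runs from +156.408° eastward to -146.161°, crossing the antimeridian.

57.431°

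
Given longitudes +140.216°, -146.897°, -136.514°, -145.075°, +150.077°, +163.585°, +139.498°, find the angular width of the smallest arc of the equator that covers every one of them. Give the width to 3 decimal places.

83.988°

Sort the longitudes: -146.897°, -145.075°, -136.514°, +139.498°, +140.216°, +150.077°, +163.585°.
Eastward gaps between consecutive values (wrapping around): 1.822°, 8.561°, 276.012°, 0.718°, 9.861°, 13.508°, 49.518°.
Largest gap = 276.012° ⇒ minimal covering band is its complement: 360° − 276.012° = 83.988°.
Band runs from +139.498° eastward to -136.514°, crossing the antimeridian.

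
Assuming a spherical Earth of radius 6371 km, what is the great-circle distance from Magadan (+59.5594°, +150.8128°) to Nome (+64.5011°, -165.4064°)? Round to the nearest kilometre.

Δλ = -165.4064 − 150.8128 = -316.2192°; wrapped into (−180°, 180°]: 43.7808°.
Δφ = 64.5011 − 59.5594 = 4.9417°.
a = sin²(Δφ/2) + cos φ₁ · cos φ₂ · sin²(Δλ/2) = 0.032176.
c = 2·atan2(√a, √(1−a)) = 0.36071 rad → d = 6371·c ≈ 2298.07 km.

2298 km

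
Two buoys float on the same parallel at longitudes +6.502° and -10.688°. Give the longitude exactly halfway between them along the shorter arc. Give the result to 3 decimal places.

-2.093°

Signed shortest Δλ from +6.502° to -10.688° is -17.190°.
Midpoint longitude = +6.502° + (-17.190°)/2 = +6.502° − 8.595° = -2.093°.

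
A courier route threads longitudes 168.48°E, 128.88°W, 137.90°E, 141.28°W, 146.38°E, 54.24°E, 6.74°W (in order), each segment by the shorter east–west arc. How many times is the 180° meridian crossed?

4

Leg 1: +168.48° → -128.88°, shortest Δλ = 62.64° (east) — crosses 180°.
Leg 2: -128.88° → +137.90°, shortest Δλ = -93.22° (west) — crosses 180°.
Leg 3: +137.90° → -141.28°, shortest Δλ = 80.82° (east) — crosses 180°.
Leg 4: -141.28° → +146.38°, shortest Δλ = -72.34° (west) — crosses 180°.
Leg 5: +146.38° → +54.24°, shortest Δλ = -92.14° (west) — does not cross 180°.
Leg 6: +54.24° → -6.74°, shortest Δλ = -60.98° (west) — does not cross 180°.
Total crossings: 4.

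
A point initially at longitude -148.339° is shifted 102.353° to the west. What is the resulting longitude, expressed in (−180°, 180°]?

+109.308°

Start at -148.339°; shift −102.353° → -250.692°.
-250.692° lies outside (−180°, 180°]; add 360° → +109.308°.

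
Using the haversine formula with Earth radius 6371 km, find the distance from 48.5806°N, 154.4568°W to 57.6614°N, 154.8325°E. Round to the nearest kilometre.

Δλ = 154.8325 − -154.4568 = 309.2893°; wrapped into (−180°, 180°]: -50.7107°.
Δφ = 57.6614 − 48.5806 = 9.0808°.
a = sin²(Δφ/2) + cos φ₁ · cos φ₂ · sin²(Δλ/2) = 0.071163.
c = 2·atan2(√a, √(1−a)) = 0.54007 rad → d = 6371·c ≈ 3440.77 km.

3441 km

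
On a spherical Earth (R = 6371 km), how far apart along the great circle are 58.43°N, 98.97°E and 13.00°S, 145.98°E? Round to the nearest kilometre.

9008 km

Δλ = 145.98 − 98.97 = 47.01°.
Δφ = -13.00 − 58.43 = -71.43°.
a = sin²(Δφ/2) + cos φ₁ · cos φ₂ · sin²(Δλ/2) = 0.421911.
c = 2·atan2(√a, √(1−a)) = 1.41398 rad → d = 6371·c ≈ 9008.44 km.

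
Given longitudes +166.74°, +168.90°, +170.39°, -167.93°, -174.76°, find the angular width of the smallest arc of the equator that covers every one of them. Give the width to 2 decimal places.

25.33°

Sort the longitudes: -174.76°, -167.93°, +166.74°, +168.90°, +170.39°.
Eastward gaps between consecutive values (wrapping around): 6.83°, 334.67°, 2.16°, 1.49°, 14.85°.
Largest gap = 334.67° ⇒ minimal covering band is its complement: 360° − 334.67° = 25.33°.
Band runs from +166.74° eastward to -167.93°, crossing the antimeridian.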